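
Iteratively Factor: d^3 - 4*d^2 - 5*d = (d - 5)*(d^2 + d) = (d - 5)*(d + 1)*(d)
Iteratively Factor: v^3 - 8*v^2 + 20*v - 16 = (v - 4)*(v^2 - 4*v + 4) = (v - 4)*(v - 2)*(v - 2)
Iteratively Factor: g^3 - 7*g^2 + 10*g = (g)*(g^2 - 7*g + 10) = g*(g - 5)*(g - 2)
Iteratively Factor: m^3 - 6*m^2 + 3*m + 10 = (m + 1)*(m^2 - 7*m + 10) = (m - 2)*(m + 1)*(m - 5)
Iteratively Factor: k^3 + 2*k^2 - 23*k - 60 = (k - 5)*(k^2 + 7*k + 12) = (k - 5)*(k + 4)*(k + 3)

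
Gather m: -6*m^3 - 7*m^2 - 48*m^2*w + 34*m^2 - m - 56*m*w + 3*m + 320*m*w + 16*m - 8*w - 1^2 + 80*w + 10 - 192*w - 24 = -6*m^3 + m^2*(27 - 48*w) + m*(264*w + 18) - 120*w - 15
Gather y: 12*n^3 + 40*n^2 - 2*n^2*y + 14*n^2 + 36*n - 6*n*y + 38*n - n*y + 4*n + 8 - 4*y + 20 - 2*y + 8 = 12*n^3 + 54*n^2 + 78*n + y*(-2*n^2 - 7*n - 6) + 36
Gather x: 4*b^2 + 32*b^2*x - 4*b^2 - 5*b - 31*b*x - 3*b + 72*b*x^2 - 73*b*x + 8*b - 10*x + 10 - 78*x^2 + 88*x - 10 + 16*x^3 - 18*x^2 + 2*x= 16*x^3 + x^2*(72*b - 96) + x*(32*b^2 - 104*b + 80)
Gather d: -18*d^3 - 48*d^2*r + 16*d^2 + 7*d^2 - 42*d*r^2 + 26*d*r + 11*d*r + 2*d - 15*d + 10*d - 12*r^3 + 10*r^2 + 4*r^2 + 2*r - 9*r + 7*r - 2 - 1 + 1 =-18*d^3 + d^2*(23 - 48*r) + d*(-42*r^2 + 37*r - 3) - 12*r^3 + 14*r^2 - 2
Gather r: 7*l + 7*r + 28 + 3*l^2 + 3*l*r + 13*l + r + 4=3*l^2 + 20*l + r*(3*l + 8) + 32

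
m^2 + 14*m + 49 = (m + 7)^2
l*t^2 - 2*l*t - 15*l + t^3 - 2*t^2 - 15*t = (l + t)*(t - 5)*(t + 3)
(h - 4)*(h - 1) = h^2 - 5*h + 4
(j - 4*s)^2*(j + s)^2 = j^4 - 6*j^3*s + j^2*s^2 + 24*j*s^3 + 16*s^4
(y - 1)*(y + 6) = y^2 + 5*y - 6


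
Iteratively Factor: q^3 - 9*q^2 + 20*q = (q - 5)*(q^2 - 4*q) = (q - 5)*(q - 4)*(q)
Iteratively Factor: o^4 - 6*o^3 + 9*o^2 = (o - 3)*(o^3 - 3*o^2) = o*(o - 3)*(o^2 - 3*o) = o^2*(o - 3)*(o - 3)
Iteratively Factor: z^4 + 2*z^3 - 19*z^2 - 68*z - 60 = (z + 2)*(z^3 - 19*z - 30) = (z - 5)*(z + 2)*(z^2 + 5*z + 6) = (z - 5)*(z + 2)*(z + 3)*(z + 2)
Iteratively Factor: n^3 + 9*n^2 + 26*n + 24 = (n + 4)*(n^2 + 5*n + 6) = (n + 3)*(n + 4)*(n + 2)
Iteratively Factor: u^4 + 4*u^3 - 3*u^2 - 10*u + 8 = (u - 1)*(u^3 + 5*u^2 + 2*u - 8) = (u - 1)^2*(u^2 + 6*u + 8) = (u - 1)^2*(u + 4)*(u + 2)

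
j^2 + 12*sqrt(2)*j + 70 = (j + 5*sqrt(2))*(j + 7*sqrt(2))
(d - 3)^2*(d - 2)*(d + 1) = d^4 - 7*d^3 + 13*d^2 + 3*d - 18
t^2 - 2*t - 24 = (t - 6)*(t + 4)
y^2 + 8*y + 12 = (y + 2)*(y + 6)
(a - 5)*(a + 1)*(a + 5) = a^3 + a^2 - 25*a - 25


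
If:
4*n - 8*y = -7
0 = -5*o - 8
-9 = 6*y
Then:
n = -19/4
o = -8/5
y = -3/2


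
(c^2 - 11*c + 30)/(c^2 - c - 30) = (c - 5)/(c + 5)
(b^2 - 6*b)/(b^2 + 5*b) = (b - 6)/(b + 5)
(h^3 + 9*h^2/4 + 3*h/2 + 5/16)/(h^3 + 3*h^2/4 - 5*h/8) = (4*h^2 + 4*h + 1)/(2*h*(2*h - 1))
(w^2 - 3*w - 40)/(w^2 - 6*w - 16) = (w + 5)/(w + 2)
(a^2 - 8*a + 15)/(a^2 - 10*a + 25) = (a - 3)/(a - 5)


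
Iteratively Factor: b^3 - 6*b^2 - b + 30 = (b + 2)*(b^2 - 8*b + 15) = (b - 3)*(b + 2)*(b - 5)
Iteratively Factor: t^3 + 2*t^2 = (t)*(t^2 + 2*t) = t*(t + 2)*(t)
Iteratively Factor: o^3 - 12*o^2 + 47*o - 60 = (o - 3)*(o^2 - 9*o + 20) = (o - 4)*(o - 3)*(o - 5)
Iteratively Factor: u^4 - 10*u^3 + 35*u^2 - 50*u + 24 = (u - 4)*(u^3 - 6*u^2 + 11*u - 6) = (u - 4)*(u - 2)*(u^2 - 4*u + 3) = (u - 4)*(u - 2)*(u - 1)*(u - 3)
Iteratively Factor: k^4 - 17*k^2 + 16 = (k + 4)*(k^3 - 4*k^2 - k + 4) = (k + 1)*(k + 4)*(k^2 - 5*k + 4) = (k - 4)*(k + 1)*(k + 4)*(k - 1)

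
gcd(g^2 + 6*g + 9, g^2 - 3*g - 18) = g + 3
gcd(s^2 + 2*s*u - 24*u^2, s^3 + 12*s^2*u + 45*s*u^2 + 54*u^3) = s + 6*u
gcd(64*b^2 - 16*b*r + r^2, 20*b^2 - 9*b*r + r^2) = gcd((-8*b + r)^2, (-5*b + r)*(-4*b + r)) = 1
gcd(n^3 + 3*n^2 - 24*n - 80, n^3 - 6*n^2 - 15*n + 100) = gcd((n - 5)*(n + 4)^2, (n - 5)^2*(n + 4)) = n^2 - n - 20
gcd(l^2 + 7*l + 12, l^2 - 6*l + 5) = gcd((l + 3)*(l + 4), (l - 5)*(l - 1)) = 1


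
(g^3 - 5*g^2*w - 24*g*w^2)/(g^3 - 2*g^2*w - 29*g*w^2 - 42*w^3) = g*(-g + 8*w)/(-g^2 + 5*g*w + 14*w^2)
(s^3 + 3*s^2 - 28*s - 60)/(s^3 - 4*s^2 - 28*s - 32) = (s^2 + s - 30)/(s^2 - 6*s - 16)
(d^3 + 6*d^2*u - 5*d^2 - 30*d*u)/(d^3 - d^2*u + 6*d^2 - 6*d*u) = (d^2 + 6*d*u - 5*d - 30*u)/(d^2 - d*u + 6*d - 6*u)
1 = 1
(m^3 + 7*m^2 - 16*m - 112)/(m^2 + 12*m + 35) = (m^2 - 16)/(m + 5)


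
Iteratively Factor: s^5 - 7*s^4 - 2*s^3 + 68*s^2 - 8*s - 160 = (s + 2)*(s^4 - 9*s^3 + 16*s^2 + 36*s - 80) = (s - 5)*(s + 2)*(s^3 - 4*s^2 - 4*s + 16) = (s - 5)*(s + 2)^2*(s^2 - 6*s + 8) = (s - 5)*(s - 4)*(s + 2)^2*(s - 2)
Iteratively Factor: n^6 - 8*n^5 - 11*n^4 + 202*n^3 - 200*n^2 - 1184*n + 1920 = (n - 5)*(n^5 - 3*n^4 - 26*n^3 + 72*n^2 + 160*n - 384) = (n - 5)*(n + 4)*(n^4 - 7*n^3 + 2*n^2 + 64*n - 96) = (n - 5)*(n - 2)*(n + 4)*(n^3 - 5*n^2 - 8*n + 48) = (n - 5)*(n - 4)*(n - 2)*(n + 4)*(n^2 - n - 12) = (n - 5)*(n - 4)^2*(n - 2)*(n + 4)*(n + 3)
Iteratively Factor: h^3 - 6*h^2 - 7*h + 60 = (h - 5)*(h^2 - h - 12) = (h - 5)*(h - 4)*(h + 3)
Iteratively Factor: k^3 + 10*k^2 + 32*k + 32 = (k + 2)*(k^2 + 8*k + 16) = (k + 2)*(k + 4)*(k + 4)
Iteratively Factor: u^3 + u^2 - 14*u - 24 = (u + 3)*(u^2 - 2*u - 8) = (u + 2)*(u + 3)*(u - 4)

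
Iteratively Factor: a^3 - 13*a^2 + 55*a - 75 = (a - 5)*(a^2 - 8*a + 15) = (a - 5)*(a - 3)*(a - 5)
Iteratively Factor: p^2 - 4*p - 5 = (p - 5)*(p + 1)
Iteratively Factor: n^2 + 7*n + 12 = (n + 3)*(n + 4)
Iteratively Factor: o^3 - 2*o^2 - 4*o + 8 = (o - 2)*(o^2 - 4) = (o - 2)^2*(o + 2)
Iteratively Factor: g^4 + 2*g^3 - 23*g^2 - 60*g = (g + 4)*(g^3 - 2*g^2 - 15*g) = (g + 3)*(g + 4)*(g^2 - 5*g) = (g - 5)*(g + 3)*(g + 4)*(g)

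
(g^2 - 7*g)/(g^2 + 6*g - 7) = g*(g - 7)/(g^2 + 6*g - 7)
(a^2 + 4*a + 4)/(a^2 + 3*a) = (a^2 + 4*a + 4)/(a*(a + 3))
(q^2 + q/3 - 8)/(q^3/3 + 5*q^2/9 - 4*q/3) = 3*(3*q - 8)/(q*(3*q - 4))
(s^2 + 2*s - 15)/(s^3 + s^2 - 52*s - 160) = (s - 3)/(s^2 - 4*s - 32)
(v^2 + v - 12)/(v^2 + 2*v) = (v^2 + v - 12)/(v*(v + 2))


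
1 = 1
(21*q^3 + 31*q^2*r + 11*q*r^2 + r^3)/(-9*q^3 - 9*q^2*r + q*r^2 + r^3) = (-7*q - r)/(3*q - r)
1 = 1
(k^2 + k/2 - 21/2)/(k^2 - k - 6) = (k + 7/2)/(k + 2)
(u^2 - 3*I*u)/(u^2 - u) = (u - 3*I)/(u - 1)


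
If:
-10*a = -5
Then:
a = 1/2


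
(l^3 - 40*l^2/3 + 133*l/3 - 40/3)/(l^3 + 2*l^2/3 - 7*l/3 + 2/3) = (l^2 - 13*l + 40)/(l^2 + l - 2)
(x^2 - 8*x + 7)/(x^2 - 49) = (x - 1)/(x + 7)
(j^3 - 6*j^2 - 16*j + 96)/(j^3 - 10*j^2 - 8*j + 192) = (j - 4)/(j - 8)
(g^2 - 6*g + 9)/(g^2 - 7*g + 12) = (g - 3)/(g - 4)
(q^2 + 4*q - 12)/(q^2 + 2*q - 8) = (q + 6)/(q + 4)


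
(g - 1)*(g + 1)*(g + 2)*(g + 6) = g^4 + 8*g^3 + 11*g^2 - 8*g - 12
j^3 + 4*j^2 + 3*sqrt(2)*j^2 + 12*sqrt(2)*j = j*(j + 4)*(j + 3*sqrt(2))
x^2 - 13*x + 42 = (x - 7)*(x - 6)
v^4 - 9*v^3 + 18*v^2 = v^2*(v - 6)*(v - 3)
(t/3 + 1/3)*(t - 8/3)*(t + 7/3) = t^3/3 + 2*t^2/9 - 59*t/27 - 56/27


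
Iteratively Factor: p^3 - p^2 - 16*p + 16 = (p + 4)*(p^2 - 5*p + 4) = (p - 1)*(p + 4)*(p - 4)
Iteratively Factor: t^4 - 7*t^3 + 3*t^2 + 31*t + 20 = (t - 5)*(t^3 - 2*t^2 - 7*t - 4) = (t - 5)*(t - 4)*(t^2 + 2*t + 1) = (t - 5)*(t - 4)*(t + 1)*(t + 1)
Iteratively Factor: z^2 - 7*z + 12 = (z - 4)*(z - 3)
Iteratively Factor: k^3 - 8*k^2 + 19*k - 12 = (k - 3)*(k^2 - 5*k + 4) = (k - 4)*(k - 3)*(k - 1)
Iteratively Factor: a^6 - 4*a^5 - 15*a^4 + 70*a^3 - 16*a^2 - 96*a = (a - 2)*(a^5 - 2*a^4 - 19*a^3 + 32*a^2 + 48*a) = (a - 2)*(a + 4)*(a^4 - 6*a^3 + 5*a^2 + 12*a) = (a - 2)*(a + 1)*(a + 4)*(a^3 - 7*a^2 + 12*a) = a*(a - 2)*(a + 1)*(a + 4)*(a^2 - 7*a + 12) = a*(a - 3)*(a - 2)*(a + 1)*(a + 4)*(a - 4)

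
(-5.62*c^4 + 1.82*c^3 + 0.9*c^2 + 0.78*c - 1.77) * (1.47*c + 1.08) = -8.2614*c^5 - 3.3942*c^4 + 3.2886*c^3 + 2.1186*c^2 - 1.7595*c - 1.9116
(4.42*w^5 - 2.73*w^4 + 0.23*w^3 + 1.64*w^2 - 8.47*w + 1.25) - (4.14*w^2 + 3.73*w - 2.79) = 4.42*w^5 - 2.73*w^4 + 0.23*w^3 - 2.5*w^2 - 12.2*w + 4.04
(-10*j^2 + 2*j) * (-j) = 10*j^3 - 2*j^2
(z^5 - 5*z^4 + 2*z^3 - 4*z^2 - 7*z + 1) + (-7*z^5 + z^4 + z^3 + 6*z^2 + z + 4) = -6*z^5 - 4*z^4 + 3*z^3 + 2*z^2 - 6*z + 5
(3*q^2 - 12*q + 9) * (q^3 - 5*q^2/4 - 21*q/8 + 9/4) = 3*q^5 - 63*q^4/4 + 129*q^3/8 + 27*q^2 - 405*q/8 + 81/4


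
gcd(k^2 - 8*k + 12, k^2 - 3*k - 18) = k - 6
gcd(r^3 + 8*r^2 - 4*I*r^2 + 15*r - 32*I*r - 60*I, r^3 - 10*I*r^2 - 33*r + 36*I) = r - 4*I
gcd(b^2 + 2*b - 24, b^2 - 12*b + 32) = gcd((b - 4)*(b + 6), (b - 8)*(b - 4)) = b - 4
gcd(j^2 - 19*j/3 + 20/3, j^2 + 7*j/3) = 1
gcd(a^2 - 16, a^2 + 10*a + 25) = 1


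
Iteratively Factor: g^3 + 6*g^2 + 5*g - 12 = (g - 1)*(g^2 + 7*g + 12) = (g - 1)*(g + 3)*(g + 4)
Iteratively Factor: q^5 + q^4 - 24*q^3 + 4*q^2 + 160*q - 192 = (q + 4)*(q^4 - 3*q^3 - 12*q^2 + 52*q - 48) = (q - 3)*(q + 4)*(q^3 - 12*q + 16) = (q - 3)*(q - 2)*(q + 4)*(q^2 + 2*q - 8) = (q - 3)*(q - 2)*(q + 4)^2*(q - 2)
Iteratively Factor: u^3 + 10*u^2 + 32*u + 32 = (u + 2)*(u^2 + 8*u + 16) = (u + 2)*(u + 4)*(u + 4)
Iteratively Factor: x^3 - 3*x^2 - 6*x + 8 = (x - 4)*(x^2 + x - 2) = (x - 4)*(x - 1)*(x + 2)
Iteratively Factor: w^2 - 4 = (w - 2)*(w + 2)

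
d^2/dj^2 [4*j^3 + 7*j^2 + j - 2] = 24*j + 14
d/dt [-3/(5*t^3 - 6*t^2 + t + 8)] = 3*(15*t^2 - 12*t + 1)/(5*t^3 - 6*t^2 + t + 8)^2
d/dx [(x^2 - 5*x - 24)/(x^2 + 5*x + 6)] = 10/(x^2 + 4*x + 4)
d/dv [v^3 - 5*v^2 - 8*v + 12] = 3*v^2 - 10*v - 8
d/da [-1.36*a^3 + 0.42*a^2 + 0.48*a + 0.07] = -4.08*a^2 + 0.84*a + 0.48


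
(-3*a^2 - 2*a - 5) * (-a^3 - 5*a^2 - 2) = 3*a^5 + 17*a^4 + 15*a^3 + 31*a^2 + 4*a + 10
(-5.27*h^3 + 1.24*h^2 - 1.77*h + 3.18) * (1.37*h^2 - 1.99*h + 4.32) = -7.2199*h^5 + 12.1861*h^4 - 27.6589*h^3 + 13.2357*h^2 - 13.9746*h + 13.7376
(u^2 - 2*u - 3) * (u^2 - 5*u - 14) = u^4 - 7*u^3 - 7*u^2 + 43*u + 42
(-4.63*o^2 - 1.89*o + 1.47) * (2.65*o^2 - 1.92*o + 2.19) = -12.2695*o^4 + 3.8811*o^3 - 2.6154*o^2 - 6.9615*o + 3.2193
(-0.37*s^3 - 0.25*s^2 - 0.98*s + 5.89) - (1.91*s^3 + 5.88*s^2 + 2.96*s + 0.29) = -2.28*s^3 - 6.13*s^2 - 3.94*s + 5.6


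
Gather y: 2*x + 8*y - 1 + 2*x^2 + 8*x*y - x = 2*x^2 + x + y*(8*x + 8) - 1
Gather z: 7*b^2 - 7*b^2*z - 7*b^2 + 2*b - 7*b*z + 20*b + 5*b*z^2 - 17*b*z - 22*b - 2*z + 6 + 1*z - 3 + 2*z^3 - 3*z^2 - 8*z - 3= 2*z^3 + z^2*(5*b - 3) + z*(-7*b^2 - 24*b - 9)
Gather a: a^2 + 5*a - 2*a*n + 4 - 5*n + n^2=a^2 + a*(5 - 2*n) + n^2 - 5*n + 4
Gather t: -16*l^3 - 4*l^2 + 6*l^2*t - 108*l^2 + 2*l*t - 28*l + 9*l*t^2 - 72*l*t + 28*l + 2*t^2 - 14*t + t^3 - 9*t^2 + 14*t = -16*l^3 - 112*l^2 + t^3 + t^2*(9*l - 7) + t*(6*l^2 - 70*l)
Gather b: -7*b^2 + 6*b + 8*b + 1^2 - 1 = -7*b^2 + 14*b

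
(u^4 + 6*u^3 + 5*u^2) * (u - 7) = u^5 - u^4 - 37*u^3 - 35*u^2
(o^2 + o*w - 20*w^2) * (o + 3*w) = o^3 + 4*o^2*w - 17*o*w^2 - 60*w^3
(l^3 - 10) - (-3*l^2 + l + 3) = l^3 + 3*l^2 - l - 13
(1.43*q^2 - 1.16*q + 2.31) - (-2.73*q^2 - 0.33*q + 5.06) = 4.16*q^2 - 0.83*q - 2.75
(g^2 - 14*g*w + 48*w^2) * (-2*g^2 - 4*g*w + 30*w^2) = -2*g^4 + 24*g^3*w - 10*g^2*w^2 - 612*g*w^3 + 1440*w^4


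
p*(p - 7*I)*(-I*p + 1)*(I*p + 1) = p^4 - 7*I*p^3 + p^2 - 7*I*p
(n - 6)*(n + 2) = n^2 - 4*n - 12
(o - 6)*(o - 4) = o^2 - 10*o + 24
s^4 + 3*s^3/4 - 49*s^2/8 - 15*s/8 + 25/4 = (s - 2)*(s - 1)*(s + 5/4)*(s + 5/2)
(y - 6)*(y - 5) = y^2 - 11*y + 30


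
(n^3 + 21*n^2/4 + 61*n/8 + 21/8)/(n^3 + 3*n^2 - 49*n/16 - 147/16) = 2*(2*n + 1)/(4*n - 7)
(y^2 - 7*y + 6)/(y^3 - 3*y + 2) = (y - 6)/(y^2 + y - 2)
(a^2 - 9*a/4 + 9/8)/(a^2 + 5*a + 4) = (8*a^2 - 18*a + 9)/(8*(a^2 + 5*a + 4))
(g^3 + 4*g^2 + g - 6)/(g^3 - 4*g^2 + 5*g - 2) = (g^2 + 5*g + 6)/(g^2 - 3*g + 2)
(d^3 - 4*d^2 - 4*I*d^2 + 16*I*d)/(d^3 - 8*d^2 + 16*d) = (d - 4*I)/(d - 4)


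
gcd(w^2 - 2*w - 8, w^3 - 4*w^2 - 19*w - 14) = w + 2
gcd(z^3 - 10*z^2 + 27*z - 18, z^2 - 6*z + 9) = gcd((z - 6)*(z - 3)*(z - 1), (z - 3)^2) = z - 3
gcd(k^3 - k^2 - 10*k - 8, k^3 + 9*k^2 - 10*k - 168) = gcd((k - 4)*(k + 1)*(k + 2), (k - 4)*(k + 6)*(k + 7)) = k - 4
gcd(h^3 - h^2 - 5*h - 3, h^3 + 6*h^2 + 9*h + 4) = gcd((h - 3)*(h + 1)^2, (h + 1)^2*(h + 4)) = h^2 + 2*h + 1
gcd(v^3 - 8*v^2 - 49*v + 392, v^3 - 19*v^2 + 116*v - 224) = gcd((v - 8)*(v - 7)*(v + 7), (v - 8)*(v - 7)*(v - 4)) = v^2 - 15*v + 56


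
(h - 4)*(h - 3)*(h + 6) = h^3 - h^2 - 30*h + 72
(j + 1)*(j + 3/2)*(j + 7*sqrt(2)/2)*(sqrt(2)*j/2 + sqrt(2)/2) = sqrt(2)*j^4/2 + 7*sqrt(2)*j^3/4 + 7*j^3/2 + 2*sqrt(2)*j^2 + 49*j^2/4 + 3*sqrt(2)*j/4 + 14*j + 21/4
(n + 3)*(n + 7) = n^2 + 10*n + 21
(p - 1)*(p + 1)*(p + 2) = p^3 + 2*p^2 - p - 2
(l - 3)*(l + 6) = l^2 + 3*l - 18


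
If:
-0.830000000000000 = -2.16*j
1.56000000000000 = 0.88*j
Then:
No Solution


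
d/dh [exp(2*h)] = 2*exp(2*h)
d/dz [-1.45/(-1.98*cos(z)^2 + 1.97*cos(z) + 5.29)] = (5.742*cos(z) - 2.8565)*sin(z)/(-1.98*cos(z)^2 + 1.97*cos(z) + 5.29)^2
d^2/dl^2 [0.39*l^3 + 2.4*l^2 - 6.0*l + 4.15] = 2.34*l + 4.8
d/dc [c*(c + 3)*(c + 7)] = 3*c^2 + 20*c + 21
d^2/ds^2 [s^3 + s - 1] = 6*s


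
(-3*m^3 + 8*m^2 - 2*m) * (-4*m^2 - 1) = 12*m^5 - 32*m^4 + 11*m^3 - 8*m^2 + 2*m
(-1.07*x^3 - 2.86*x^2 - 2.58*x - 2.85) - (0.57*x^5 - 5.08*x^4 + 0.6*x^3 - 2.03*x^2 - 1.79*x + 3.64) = -0.57*x^5 + 5.08*x^4 - 1.67*x^3 - 0.83*x^2 - 0.79*x - 6.49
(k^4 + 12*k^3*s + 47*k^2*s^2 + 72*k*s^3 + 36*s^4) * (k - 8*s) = k^5 + 4*k^4*s - 49*k^3*s^2 - 304*k^2*s^3 - 540*k*s^4 - 288*s^5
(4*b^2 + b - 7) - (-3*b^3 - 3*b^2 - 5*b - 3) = 3*b^3 + 7*b^2 + 6*b - 4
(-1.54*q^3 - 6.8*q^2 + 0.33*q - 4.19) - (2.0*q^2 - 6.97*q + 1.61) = -1.54*q^3 - 8.8*q^2 + 7.3*q - 5.8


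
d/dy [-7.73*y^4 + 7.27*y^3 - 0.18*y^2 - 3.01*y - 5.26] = -30.92*y^3 + 21.81*y^2 - 0.36*y - 3.01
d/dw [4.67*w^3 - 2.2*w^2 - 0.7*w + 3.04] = 14.01*w^2 - 4.4*w - 0.7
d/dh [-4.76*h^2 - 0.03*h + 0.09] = -9.52*h - 0.03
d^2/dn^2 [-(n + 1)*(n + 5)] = -2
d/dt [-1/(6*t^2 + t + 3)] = (12*t + 1)/(6*t^2 + t + 3)^2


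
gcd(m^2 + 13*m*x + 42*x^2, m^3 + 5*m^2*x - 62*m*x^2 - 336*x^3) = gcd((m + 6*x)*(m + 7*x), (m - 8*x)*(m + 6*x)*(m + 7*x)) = m^2 + 13*m*x + 42*x^2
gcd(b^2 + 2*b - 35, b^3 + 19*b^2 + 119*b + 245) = b + 7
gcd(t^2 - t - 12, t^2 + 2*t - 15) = 1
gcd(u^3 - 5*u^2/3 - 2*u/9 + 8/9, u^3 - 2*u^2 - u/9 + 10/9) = u^2 - u/3 - 2/3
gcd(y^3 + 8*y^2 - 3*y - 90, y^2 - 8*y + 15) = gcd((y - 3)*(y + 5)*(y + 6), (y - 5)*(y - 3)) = y - 3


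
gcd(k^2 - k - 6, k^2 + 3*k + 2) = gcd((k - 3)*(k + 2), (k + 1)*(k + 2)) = k + 2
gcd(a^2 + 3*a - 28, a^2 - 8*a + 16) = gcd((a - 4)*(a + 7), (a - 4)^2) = a - 4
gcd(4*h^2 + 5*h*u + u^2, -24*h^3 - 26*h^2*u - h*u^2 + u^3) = 4*h^2 + 5*h*u + u^2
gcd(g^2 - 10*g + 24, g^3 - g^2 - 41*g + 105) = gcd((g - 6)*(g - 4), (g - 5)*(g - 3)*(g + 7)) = 1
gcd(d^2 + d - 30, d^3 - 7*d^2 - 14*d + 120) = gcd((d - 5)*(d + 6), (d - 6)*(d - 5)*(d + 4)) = d - 5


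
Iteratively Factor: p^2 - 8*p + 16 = (p - 4)*(p - 4)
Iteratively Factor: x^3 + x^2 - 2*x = (x - 1)*(x^2 + 2*x) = x*(x - 1)*(x + 2)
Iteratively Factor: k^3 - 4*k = (k - 2)*(k^2 + 2*k) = k*(k - 2)*(k + 2)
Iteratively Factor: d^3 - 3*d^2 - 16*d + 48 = (d - 4)*(d^2 + d - 12) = (d - 4)*(d + 4)*(d - 3)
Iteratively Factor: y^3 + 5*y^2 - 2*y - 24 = (y + 4)*(y^2 + y - 6) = (y - 2)*(y + 4)*(y + 3)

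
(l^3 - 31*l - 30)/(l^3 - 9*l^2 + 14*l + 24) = (l + 5)/(l - 4)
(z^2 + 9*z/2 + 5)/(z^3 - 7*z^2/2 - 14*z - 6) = (2*z + 5)/(2*z^2 - 11*z - 6)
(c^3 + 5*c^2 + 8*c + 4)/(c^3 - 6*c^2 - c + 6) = (c^2 + 4*c + 4)/(c^2 - 7*c + 6)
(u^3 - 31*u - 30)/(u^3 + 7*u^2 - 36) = (u^3 - 31*u - 30)/(u^3 + 7*u^2 - 36)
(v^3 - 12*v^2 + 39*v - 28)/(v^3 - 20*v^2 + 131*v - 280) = (v^2 - 5*v + 4)/(v^2 - 13*v + 40)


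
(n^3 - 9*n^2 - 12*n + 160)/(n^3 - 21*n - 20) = (n - 8)/(n + 1)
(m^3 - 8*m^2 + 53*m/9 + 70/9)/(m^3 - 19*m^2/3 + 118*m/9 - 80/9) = (3*m^2 - 19*m - 14)/(3*m^2 - 14*m + 16)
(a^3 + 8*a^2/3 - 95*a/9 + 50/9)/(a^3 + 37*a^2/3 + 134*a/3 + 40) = (9*a^2 - 21*a + 10)/(3*(3*a^2 + 22*a + 24))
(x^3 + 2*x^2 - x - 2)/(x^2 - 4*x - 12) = (x^2 - 1)/(x - 6)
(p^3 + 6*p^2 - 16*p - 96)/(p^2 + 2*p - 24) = p + 4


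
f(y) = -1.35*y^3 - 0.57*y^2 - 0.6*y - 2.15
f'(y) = -4.05*y^2 - 1.14*y - 0.6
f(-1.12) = -0.30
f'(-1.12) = -4.40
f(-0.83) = -1.27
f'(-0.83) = -2.44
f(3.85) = -89.95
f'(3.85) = -65.02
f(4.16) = -111.70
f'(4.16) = -75.43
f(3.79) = -86.11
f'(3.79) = -63.10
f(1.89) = -14.43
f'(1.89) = -17.22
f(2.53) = -29.18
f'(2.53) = -29.41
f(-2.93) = 28.67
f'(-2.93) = -32.03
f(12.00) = -2424.23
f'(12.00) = -597.48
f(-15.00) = 4434.85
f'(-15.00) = -894.75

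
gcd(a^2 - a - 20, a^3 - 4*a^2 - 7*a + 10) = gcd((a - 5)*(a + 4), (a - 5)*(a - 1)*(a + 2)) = a - 5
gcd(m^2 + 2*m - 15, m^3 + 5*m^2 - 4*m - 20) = m + 5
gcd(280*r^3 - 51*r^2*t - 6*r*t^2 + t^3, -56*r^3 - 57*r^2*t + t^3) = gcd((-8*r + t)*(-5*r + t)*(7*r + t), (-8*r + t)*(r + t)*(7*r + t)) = 56*r^2 + r*t - t^2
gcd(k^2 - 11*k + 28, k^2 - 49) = k - 7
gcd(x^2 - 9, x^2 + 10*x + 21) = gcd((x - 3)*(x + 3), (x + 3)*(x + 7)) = x + 3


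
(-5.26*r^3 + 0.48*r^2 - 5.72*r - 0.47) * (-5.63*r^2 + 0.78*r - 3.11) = 29.6138*r^5 - 6.8052*r^4 + 48.9366*r^3 - 3.3083*r^2 + 17.4226*r + 1.4617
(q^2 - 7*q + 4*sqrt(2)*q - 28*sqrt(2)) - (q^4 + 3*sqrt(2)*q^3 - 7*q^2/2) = -q^4 - 3*sqrt(2)*q^3 + 9*q^2/2 - 7*q + 4*sqrt(2)*q - 28*sqrt(2)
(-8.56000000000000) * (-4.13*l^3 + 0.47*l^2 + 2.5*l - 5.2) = 35.3528*l^3 - 4.0232*l^2 - 21.4*l + 44.512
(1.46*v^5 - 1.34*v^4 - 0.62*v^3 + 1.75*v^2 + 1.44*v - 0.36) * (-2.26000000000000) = -3.2996*v^5 + 3.0284*v^4 + 1.4012*v^3 - 3.955*v^2 - 3.2544*v + 0.8136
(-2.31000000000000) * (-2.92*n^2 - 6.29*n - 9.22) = 6.7452*n^2 + 14.5299*n + 21.2982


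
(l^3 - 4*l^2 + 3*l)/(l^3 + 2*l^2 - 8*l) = (l^2 - 4*l + 3)/(l^2 + 2*l - 8)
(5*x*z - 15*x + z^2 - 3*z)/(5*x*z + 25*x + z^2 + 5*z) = (z - 3)/(z + 5)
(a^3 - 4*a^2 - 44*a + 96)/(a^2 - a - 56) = (a^2 + 4*a - 12)/(a + 7)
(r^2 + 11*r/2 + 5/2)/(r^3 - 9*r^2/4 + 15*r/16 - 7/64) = 32*(2*r^2 + 11*r + 5)/(64*r^3 - 144*r^2 + 60*r - 7)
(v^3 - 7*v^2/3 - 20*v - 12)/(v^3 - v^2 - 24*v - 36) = (v + 2/3)/(v + 2)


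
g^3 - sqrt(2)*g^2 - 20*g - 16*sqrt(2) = (g - 4*sqrt(2))*(g + sqrt(2))*(g + 2*sqrt(2))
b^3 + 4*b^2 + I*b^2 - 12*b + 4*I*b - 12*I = (b - 2)*(b + 6)*(b + I)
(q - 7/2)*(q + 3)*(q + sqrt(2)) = q^3 - q^2/2 + sqrt(2)*q^2 - 21*q/2 - sqrt(2)*q/2 - 21*sqrt(2)/2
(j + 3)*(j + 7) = j^2 + 10*j + 21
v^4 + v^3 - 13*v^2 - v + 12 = (v - 3)*(v - 1)*(v + 1)*(v + 4)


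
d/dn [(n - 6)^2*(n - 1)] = (n - 6)*(3*n - 8)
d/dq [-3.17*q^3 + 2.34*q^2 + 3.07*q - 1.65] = -9.51*q^2 + 4.68*q + 3.07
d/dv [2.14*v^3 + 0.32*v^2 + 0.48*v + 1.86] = 6.42*v^2 + 0.64*v + 0.48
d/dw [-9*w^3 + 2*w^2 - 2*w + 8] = -27*w^2 + 4*w - 2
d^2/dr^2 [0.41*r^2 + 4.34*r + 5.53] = 0.820000000000000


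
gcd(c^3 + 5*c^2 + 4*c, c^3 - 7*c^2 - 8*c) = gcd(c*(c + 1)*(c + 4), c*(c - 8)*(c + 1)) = c^2 + c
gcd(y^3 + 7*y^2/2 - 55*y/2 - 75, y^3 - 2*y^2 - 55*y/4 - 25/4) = y^2 - 5*y/2 - 25/2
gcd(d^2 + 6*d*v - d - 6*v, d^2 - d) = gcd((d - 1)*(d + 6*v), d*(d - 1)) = d - 1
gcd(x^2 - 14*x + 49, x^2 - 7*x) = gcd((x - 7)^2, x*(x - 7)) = x - 7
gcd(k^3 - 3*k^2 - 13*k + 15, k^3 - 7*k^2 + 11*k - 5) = k^2 - 6*k + 5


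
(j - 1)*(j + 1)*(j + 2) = j^3 + 2*j^2 - j - 2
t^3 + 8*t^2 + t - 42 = (t - 2)*(t + 3)*(t + 7)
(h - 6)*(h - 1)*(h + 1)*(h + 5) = h^4 - h^3 - 31*h^2 + h + 30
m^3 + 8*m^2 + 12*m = m*(m + 2)*(m + 6)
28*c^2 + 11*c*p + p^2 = (4*c + p)*(7*c + p)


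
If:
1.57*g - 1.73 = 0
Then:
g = 1.10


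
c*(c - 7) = c^2 - 7*c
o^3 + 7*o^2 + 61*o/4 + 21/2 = (o + 3/2)*(o + 2)*(o + 7/2)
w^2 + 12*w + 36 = (w + 6)^2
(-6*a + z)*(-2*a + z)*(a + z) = 12*a^3 + 4*a^2*z - 7*a*z^2 + z^3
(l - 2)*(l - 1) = l^2 - 3*l + 2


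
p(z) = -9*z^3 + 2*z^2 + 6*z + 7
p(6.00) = -1829.00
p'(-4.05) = -453.07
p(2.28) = -75.59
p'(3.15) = -249.31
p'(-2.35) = -152.51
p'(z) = -27*z^2 + 4*z + 6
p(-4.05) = 613.38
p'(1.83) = -77.10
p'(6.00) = -942.00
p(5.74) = -1594.74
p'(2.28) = -125.24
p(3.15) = -235.56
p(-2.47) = 140.00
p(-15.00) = 30742.00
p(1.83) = -30.48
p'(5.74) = -860.63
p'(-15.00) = -6129.00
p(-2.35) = 120.75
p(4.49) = -740.41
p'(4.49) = -520.36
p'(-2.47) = -168.60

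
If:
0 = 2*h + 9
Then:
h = -9/2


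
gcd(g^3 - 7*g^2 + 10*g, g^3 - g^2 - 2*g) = g^2 - 2*g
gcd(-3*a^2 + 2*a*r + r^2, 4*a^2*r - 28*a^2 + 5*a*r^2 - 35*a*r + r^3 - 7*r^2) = 1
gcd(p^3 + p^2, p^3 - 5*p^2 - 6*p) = p^2 + p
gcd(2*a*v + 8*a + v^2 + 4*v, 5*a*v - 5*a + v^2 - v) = 1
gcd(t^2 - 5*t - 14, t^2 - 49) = t - 7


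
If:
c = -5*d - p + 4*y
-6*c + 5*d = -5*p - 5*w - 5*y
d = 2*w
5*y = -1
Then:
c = -35*w/11 - 5/11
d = 2*w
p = -75*w/11 - 19/55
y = -1/5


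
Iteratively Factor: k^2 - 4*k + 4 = (k - 2)*(k - 2)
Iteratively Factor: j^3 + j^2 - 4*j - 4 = (j - 2)*(j^2 + 3*j + 2) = (j - 2)*(j + 1)*(j + 2)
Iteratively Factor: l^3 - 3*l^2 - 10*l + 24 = (l - 2)*(l^2 - l - 12) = (l - 4)*(l - 2)*(l + 3)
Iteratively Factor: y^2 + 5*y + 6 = (y + 2)*(y + 3)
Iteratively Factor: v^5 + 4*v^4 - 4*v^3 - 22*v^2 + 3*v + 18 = (v - 2)*(v^4 + 6*v^3 + 8*v^2 - 6*v - 9) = (v - 2)*(v - 1)*(v^3 + 7*v^2 + 15*v + 9) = (v - 2)*(v - 1)*(v + 3)*(v^2 + 4*v + 3) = (v - 2)*(v - 1)*(v + 1)*(v + 3)*(v + 3)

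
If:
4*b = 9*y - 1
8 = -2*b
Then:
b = -4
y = -5/3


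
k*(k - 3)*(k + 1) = k^3 - 2*k^2 - 3*k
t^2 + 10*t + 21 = (t + 3)*(t + 7)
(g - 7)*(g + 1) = g^2 - 6*g - 7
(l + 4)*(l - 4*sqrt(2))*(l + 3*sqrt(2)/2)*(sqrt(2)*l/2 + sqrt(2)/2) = sqrt(2)*l^4/2 - 5*l^3/2 + 5*sqrt(2)*l^3/2 - 25*l^2/2 - 4*sqrt(2)*l^2 - 30*sqrt(2)*l - 10*l - 24*sqrt(2)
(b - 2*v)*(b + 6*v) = b^2 + 4*b*v - 12*v^2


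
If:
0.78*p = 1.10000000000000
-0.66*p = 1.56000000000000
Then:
No Solution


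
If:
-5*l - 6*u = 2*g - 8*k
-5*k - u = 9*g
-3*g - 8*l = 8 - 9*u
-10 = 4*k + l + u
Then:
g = 5026/4777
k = -8304/4777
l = -10840/4777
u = -3714/4777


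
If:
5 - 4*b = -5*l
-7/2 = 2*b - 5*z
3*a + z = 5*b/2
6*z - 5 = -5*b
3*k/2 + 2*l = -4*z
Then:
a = -35/222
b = 4/37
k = -424/555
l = -169/185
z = 55/74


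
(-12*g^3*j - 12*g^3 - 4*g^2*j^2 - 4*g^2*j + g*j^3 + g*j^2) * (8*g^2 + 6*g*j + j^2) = -96*g^5*j - 96*g^5 - 104*g^4*j^2 - 104*g^4*j - 28*g^3*j^3 - 28*g^3*j^2 + 2*g^2*j^4 + 2*g^2*j^3 + g*j^5 + g*j^4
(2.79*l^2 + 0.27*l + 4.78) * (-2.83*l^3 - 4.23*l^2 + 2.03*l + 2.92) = -7.8957*l^5 - 12.5658*l^4 - 9.0058*l^3 - 11.5245*l^2 + 10.4918*l + 13.9576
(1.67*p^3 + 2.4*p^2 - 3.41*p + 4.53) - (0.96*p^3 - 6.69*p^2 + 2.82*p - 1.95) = 0.71*p^3 + 9.09*p^2 - 6.23*p + 6.48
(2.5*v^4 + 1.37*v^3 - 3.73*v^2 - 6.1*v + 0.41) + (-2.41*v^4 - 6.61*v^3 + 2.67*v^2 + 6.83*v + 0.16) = 0.0899999999999999*v^4 - 5.24*v^3 - 1.06*v^2 + 0.73*v + 0.57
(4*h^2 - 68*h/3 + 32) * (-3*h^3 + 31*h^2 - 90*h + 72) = -12*h^5 + 192*h^4 - 3476*h^3/3 + 3320*h^2 - 4512*h + 2304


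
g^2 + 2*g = g*(g + 2)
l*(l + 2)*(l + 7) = l^3 + 9*l^2 + 14*l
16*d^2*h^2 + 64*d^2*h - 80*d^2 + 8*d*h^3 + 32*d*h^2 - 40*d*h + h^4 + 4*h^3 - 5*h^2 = (4*d + h)^2*(h - 1)*(h + 5)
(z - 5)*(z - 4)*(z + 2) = z^3 - 7*z^2 + 2*z + 40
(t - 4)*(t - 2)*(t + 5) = t^3 - t^2 - 22*t + 40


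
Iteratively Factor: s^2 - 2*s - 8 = (s - 4)*(s + 2)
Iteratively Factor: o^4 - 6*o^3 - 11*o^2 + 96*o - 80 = (o - 1)*(o^3 - 5*o^2 - 16*o + 80) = (o - 4)*(o - 1)*(o^2 - o - 20) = (o - 4)*(o - 1)*(o + 4)*(o - 5)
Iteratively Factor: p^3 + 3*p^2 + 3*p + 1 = (p + 1)*(p^2 + 2*p + 1) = (p + 1)^2*(p + 1)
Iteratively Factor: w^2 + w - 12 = (w + 4)*(w - 3)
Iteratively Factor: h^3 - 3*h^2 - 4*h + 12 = (h + 2)*(h^2 - 5*h + 6) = (h - 2)*(h + 2)*(h - 3)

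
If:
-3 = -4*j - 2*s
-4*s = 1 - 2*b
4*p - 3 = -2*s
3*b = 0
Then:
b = 0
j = 7/8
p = 7/8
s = -1/4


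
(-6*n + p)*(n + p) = -6*n^2 - 5*n*p + p^2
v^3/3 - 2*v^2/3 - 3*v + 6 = (v/3 + 1)*(v - 3)*(v - 2)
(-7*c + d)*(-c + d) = 7*c^2 - 8*c*d + d^2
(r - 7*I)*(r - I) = r^2 - 8*I*r - 7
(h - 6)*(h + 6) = h^2 - 36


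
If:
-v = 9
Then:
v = -9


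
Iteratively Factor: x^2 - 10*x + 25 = (x - 5)*(x - 5)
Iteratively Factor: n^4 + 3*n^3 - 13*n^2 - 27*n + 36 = (n + 4)*(n^3 - n^2 - 9*n + 9) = (n - 1)*(n + 4)*(n^2 - 9) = (n - 1)*(n + 3)*(n + 4)*(n - 3)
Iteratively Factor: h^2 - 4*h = (h - 4)*(h)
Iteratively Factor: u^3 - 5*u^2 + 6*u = (u)*(u^2 - 5*u + 6) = u*(u - 3)*(u - 2)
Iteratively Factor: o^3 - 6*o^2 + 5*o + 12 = (o - 3)*(o^2 - 3*o - 4) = (o - 3)*(o + 1)*(o - 4)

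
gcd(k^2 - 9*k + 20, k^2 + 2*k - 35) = k - 5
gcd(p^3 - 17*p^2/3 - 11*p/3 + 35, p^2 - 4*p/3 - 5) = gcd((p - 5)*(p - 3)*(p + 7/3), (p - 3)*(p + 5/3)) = p - 3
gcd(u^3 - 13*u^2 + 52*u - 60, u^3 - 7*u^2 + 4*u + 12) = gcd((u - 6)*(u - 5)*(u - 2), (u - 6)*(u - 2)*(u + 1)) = u^2 - 8*u + 12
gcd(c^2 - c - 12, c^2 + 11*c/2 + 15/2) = c + 3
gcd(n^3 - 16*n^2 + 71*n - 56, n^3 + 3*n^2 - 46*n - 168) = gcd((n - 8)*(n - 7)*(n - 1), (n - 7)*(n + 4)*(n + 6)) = n - 7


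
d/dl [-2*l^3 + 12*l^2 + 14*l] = -6*l^2 + 24*l + 14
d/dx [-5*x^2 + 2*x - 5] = 2 - 10*x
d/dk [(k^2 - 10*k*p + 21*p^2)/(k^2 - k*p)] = 3*p*(3*k^2 - 14*k*p + 7*p^2)/(k^2*(k^2 - 2*k*p + p^2))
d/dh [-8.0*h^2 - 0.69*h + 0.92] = -16.0*h - 0.69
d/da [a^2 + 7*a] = 2*a + 7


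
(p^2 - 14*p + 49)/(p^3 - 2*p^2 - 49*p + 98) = (p - 7)/(p^2 + 5*p - 14)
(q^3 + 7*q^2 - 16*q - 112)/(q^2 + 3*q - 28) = q + 4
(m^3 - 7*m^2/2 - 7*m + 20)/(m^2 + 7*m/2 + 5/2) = (m^2 - 6*m + 8)/(m + 1)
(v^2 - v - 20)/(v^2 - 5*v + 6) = (v^2 - v - 20)/(v^2 - 5*v + 6)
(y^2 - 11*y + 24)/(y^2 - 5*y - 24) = (y - 3)/(y + 3)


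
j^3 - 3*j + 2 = (j - 1)^2*(j + 2)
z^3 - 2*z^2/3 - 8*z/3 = z*(z - 2)*(z + 4/3)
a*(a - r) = a^2 - a*r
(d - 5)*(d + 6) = d^2 + d - 30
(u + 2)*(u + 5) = u^2 + 7*u + 10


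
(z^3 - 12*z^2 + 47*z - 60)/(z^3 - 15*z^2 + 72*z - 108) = (z^2 - 9*z + 20)/(z^2 - 12*z + 36)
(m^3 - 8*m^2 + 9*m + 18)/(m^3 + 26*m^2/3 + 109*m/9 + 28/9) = 9*(m^3 - 8*m^2 + 9*m + 18)/(9*m^3 + 78*m^2 + 109*m + 28)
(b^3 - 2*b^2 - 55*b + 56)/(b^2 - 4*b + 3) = (b^2 - b - 56)/(b - 3)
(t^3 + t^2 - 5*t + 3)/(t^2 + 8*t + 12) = (t^3 + t^2 - 5*t + 3)/(t^2 + 8*t + 12)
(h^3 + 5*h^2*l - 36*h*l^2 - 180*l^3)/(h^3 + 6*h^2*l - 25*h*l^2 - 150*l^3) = (h - 6*l)/(h - 5*l)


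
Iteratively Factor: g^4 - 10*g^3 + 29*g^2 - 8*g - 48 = (g - 4)*(g^3 - 6*g^2 + 5*g + 12) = (g - 4)*(g + 1)*(g^2 - 7*g + 12) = (g - 4)*(g - 3)*(g + 1)*(g - 4)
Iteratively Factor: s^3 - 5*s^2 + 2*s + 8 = (s - 4)*(s^2 - s - 2) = (s - 4)*(s - 2)*(s + 1)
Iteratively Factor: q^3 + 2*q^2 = (q)*(q^2 + 2*q) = q*(q + 2)*(q)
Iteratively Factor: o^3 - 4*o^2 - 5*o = (o)*(o^2 - 4*o - 5) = o*(o - 5)*(o + 1)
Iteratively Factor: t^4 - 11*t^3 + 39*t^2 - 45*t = (t)*(t^3 - 11*t^2 + 39*t - 45) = t*(t - 3)*(t^2 - 8*t + 15) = t*(t - 3)^2*(t - 5)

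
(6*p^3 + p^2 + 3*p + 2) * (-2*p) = -12*p^4 - 2*p^3 - 6*p^2 - 4*p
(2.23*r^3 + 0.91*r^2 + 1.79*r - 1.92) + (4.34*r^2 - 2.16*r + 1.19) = 2.23*r^3 + 5.25*r^2 - 0.37*r - 0.73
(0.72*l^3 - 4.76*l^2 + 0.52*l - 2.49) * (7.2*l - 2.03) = 5.184*l^4 - 35.7336*l^3 + 13.4068*l^2 - 18.9836*l + 5.0547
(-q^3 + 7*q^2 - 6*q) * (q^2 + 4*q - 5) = -q^5 + 3*q^4 + 27*q^3 - 59*q^2 + 30*q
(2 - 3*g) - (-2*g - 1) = 3 - g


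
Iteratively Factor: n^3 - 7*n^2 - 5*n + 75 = (n + 3)*(n^2 - 10*n + 25) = (n - 5)*(n + 3)*(n - 5)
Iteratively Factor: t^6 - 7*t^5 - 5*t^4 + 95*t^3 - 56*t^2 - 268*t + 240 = (t - 1)*(t^5 - 6*t^4 - 11*t^3 + 84*t^2 + 28*t - 240) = (t - 5)*(t - 1)*(t^4 - t^3 - 16*t^2 + 4*t + 48) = (t - 5)*(t - 4)*(t - 1)*(t^3 + 3*t^2 - 4*t - 12) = (t - 5)*(t - 4)*(t - 1)*(t + 2)*(t^2 + t - 6) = (t - 5)*(t - 4)*(t - 2)*(t - 1)*(t + 2)*(t + 3)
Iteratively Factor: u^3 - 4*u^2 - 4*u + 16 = (u - 2)*(u^2 - 2*u - 8) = (u - 4)*(u - 2)*(u + 2)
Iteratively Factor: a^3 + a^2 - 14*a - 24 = (a + 3)*(a^2 - 2*a - 8) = (a - 4)*(a + 3)*(a + 2)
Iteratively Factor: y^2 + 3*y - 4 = (y + 4)*(y - 1)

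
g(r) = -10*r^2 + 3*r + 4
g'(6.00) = -117.00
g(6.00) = -338.00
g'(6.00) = -117.00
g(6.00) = -338.00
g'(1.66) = -30.20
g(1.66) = -18.58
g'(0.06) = 1.80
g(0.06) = 4.14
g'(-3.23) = 67.60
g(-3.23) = -110.02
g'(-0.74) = 17.80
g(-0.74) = -3.70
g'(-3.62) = 75.40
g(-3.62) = -137.90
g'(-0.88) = 20.60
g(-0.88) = -6.38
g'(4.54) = -87.80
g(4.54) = -188.50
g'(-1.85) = 40.00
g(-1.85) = -35.78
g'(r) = 3 - 20*r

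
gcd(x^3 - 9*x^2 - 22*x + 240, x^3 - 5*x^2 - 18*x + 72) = x - 6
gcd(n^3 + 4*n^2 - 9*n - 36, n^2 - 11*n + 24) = n - 3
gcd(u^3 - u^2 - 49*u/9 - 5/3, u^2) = 1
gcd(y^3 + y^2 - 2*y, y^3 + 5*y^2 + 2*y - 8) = y^2 + y - 2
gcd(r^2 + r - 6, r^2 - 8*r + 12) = r - 2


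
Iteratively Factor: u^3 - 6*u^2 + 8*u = (u - 4)*(u^2 - 2*u) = (u - 4)*(u - 2)*(u)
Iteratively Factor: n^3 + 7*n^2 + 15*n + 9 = (n + 3)*(n^2 + 4*n + 3) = (n + 1)*(n + 3)*(n + 3)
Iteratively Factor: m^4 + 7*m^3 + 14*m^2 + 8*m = (m + 1)*(m^3 + 6*m^2 + 8*m) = (m + 1)*(m + 2)*(m^2 + 4*m) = m*(m + 1)*(m + 2)*(m + 4)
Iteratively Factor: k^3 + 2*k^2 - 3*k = (k - 1)*(k^2 + 3*k) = (k - 1)*(k + 3)*(k)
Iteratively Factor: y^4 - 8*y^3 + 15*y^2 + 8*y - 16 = (y + 1)*(y^3 - 9*y^2 + 24*y - 16) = (y - 1)*(y + 1)*(y^2 - 8*y + 16) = (y - 4)*(y - 1)*(y + 1)*(y - 4)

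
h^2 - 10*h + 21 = (h - 7)*(h - 3)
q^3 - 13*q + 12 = (q - 3)*(q - 1)*(q + 4)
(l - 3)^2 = l^2 - 6*l + 9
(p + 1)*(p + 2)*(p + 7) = p^3 + 10*p^2 + 23*p + 14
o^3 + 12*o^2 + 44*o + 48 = (o + 2)*(o + 4)*(o + 6)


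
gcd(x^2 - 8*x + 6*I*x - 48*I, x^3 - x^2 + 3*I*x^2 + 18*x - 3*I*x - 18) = x + 6*I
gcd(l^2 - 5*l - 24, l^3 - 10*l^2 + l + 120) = l^2 - 5*l - 24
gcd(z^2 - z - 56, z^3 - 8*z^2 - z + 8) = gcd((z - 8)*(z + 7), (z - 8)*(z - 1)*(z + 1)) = z - 8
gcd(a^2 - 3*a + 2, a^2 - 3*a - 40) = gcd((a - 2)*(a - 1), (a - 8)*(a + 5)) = 1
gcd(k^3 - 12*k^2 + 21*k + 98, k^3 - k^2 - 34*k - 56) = k^2 - 5*k - 14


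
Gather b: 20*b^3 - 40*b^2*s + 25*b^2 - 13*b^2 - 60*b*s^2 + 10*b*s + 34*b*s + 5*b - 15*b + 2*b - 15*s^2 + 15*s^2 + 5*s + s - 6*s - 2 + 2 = 20*b^3 + b^2*(12 - 40*s) + b*(-60*s^2 + 44*s - 8)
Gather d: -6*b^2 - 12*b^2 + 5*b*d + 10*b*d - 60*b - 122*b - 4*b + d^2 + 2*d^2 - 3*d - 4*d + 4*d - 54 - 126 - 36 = -18*b^2 - 186*b + 3*d^2 + d*(15*b - 3) - 216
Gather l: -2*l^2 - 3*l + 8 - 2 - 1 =-2*l^2 - 3*l + 5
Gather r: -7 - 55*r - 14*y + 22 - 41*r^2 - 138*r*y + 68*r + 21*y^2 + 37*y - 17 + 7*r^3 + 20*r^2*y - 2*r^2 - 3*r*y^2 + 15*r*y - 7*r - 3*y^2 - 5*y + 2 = 7*r^3 + r^2*(20*y - 43) + r*(-3*y^2 - 123*y + 6) + 18*y^2 + 18*y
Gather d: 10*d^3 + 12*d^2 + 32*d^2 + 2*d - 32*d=10*d^3 + 44*d^2 - 30*d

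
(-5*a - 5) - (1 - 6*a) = a - 6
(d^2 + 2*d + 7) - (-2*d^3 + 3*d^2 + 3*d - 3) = 2*d^3 - 2*d^2 - d + 10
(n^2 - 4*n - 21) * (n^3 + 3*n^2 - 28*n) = n^5 - n^4 - 61*n^3 + 49*n^2 + 588*n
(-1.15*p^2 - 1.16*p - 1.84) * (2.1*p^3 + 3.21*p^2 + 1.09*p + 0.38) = -2.415*p^5 - 6.1275*p^4 - 8.8411*p^3 - 7.6078*p^2 - 2.4464*p - 0.6992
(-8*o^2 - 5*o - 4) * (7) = -56*o^2 - 35*o - 28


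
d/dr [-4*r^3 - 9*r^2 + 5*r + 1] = -12*r^2 - 18*r + 5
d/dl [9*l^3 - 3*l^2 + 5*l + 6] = 27*l^2 - 6*l + 5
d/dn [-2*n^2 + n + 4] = 1 - 4*n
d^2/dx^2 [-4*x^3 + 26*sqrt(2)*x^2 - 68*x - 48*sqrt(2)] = -24*x + 52*sqrt(2)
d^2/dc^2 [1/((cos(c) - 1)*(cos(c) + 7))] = (-4*sin(c)^4 + 66*sin(c)^2 - 39*cos(c)/2 - 9*cos(3*c)/2 + 24)/((cos(c) - 1)^3*(cos(c) + 7)^3)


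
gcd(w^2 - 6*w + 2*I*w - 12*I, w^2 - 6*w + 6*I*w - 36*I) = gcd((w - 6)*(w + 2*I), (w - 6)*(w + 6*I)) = w - 6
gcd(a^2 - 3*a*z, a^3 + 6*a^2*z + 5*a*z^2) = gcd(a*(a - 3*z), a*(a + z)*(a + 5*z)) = a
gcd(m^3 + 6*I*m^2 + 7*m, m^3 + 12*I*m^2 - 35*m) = m^2 + 7*I*m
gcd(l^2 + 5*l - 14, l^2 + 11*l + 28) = l + 7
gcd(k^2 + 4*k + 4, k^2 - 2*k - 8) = k + 2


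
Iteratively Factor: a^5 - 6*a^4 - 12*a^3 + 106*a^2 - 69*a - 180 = (a - 3)*(a^4 - 3*a^3 - 21*a^2 + 43*a + 60) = (a - 3)^2*(a^3 - 21*a - 20) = (a - 5)*(a - 3)^2*(a^2 + 5*a + 4) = (a - 5)*(a - 3)^2*(a + 4)*(a + 1)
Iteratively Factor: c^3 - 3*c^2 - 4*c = (c + 1)*(c^2 - 4*c) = (c - 4)*(c + 1)*(c)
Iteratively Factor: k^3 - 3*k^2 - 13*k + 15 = (k - 1)*(k^2 - 2*k - 15) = (k - 5)*(k - 1)*(k + 3)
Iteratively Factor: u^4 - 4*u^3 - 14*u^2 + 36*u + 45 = (u - 5)*(u^3 + u^2 - 9*u - 9) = (u - 5)*(u + 3)*(u^2 - 2*u - 3) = (u - 5)*(u + 1)*(u + 3)*(u - 3)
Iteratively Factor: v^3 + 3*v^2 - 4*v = (v)*(v^2 + 3*v - 4) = v*(v - 1)*(v + 4)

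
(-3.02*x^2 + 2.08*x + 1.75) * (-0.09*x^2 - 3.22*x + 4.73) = 0.2718*x^4 + 9.5372*x^3 - 21.1397*x^2 + 4.2034*x + 8.2775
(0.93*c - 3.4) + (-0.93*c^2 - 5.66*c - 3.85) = -0.93*c^2 - 4.73*c - 7.25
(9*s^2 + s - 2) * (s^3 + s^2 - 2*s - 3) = 9*s^5 + 10*s^4 - 19*s^3 - 31*s^2 + s + 6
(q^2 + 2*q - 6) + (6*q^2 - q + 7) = 7*q^2 + q + 1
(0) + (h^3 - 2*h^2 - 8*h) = h^3 - 2*h^2 - 8*h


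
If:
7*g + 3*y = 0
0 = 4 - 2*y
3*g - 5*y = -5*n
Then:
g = -6/7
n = 88/35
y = 2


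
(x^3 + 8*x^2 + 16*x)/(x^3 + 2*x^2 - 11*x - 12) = x*(x + 4)/(x^2 - 2*x - 3)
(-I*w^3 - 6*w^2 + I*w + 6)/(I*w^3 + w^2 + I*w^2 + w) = (-w^2 + w*(1 + 6*I) - 6*I)/(w*(w - I))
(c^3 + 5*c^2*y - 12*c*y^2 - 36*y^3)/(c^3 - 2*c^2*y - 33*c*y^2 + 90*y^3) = (-c - 2*y)/(-c + 5*y)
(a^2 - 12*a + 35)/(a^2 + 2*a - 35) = (a - 7)/(a + 7)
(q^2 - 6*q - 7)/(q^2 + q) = (q - 7)/q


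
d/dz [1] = 0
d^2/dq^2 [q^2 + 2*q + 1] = 2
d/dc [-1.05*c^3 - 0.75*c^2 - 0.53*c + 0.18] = -3.15*c^2 - 1.5*c - 0.53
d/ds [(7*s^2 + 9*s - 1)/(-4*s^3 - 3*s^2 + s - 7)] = 2*(14*s^4 + 36*s^3 + 11*s^2 - 52*s - 31)/(16*s^6 + 24*s^5 + s^4 + 50*s^3 + 43*s^2 - 14*s + 49)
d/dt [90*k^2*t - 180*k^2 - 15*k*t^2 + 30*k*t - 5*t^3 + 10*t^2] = 90*k^2 - 30*k*t + 30*k - 15*t^2 + 20*t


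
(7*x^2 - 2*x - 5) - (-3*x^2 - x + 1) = 10*x^2 - x - 6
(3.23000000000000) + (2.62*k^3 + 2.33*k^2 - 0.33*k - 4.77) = 2.62*k^3 + 2.33*k^2 - 0.33*k - 1.54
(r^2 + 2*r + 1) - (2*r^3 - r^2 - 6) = -2*r^3 + 2*r^2 + 2*r + 7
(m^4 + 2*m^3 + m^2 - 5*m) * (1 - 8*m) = -8*m^5 - 15*m^4 - 6*m^3 + 41*m^2 - 5*m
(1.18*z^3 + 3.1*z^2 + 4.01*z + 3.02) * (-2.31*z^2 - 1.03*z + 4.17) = -2.7258*z^5 - 8.3764*z^4 - 7.5355*z^3 + 1.8205*z^2 + 13.6111*z + 12.5934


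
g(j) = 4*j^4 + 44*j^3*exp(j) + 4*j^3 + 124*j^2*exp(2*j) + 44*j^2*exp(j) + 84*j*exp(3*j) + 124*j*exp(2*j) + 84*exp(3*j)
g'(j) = 44*j^3*exp(j) + 16*j^3 + 248*j^2*exp(2*j) + 176*j^2*exp(j) + 12*j^2 + 252*j*exp(3*j) + 496*j*exp(2*j) + 88*j*exp(j) + 336*exp(3*j) + 124*exp(2*j)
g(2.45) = 602498.22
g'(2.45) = 1885971.73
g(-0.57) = -0.03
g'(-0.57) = 10.10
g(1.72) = 59917.95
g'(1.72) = 192484.11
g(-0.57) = -0.03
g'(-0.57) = 10.10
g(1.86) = 93770.28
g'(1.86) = 298824.18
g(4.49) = 351149736.85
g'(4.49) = 1097861057.09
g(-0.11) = 44.42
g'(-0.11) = 273.07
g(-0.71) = -0.53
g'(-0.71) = -0.78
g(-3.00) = 178.39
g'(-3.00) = -315.33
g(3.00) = 3355185.73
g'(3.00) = 10460867.62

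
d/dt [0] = 0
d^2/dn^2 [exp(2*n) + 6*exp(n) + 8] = (4*exp(n) + 6)*exp(n)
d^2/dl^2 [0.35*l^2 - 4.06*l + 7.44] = 0.700000000000000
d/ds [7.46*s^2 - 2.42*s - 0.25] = 14.92*s - 2.42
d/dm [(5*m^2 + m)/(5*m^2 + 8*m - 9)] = (35*m^2 - 90*m - 9)/(25*m^4 + 80*m^3 - 26*m^2 - 144*m + 81)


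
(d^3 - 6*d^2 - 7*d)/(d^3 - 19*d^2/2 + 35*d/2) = 2*(d + 1)/(2*d - 5)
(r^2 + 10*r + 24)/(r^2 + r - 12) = (r + 6)/(r - 3)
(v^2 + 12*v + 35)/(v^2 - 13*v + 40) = (v^2 + 12*v + 35)/(v^2 - 13*v + 40)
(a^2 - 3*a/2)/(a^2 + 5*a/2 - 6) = a/(a + 4)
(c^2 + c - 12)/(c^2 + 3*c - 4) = (c - 3)/(c - 1)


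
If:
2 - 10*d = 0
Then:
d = 1/5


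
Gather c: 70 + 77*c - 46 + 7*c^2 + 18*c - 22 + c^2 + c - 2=8*c^2 + 96*c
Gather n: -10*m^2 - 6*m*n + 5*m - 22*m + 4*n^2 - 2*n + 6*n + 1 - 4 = -10*m^2 - 17*m + 4*n^2 + n*(4 - 6*m) - 3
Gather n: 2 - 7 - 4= -9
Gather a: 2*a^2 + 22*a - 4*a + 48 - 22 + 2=2*a^2 + 18*a + 28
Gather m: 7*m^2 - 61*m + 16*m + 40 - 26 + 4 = 7*m^2 - 45*m + 18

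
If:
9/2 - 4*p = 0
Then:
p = 9/8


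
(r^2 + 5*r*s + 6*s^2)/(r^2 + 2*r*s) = (r + 3*s)/r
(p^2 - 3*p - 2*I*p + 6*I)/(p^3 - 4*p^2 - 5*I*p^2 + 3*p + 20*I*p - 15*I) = (p - 2*I)/(p^2 - p*(1 + 5*I) + 5*I)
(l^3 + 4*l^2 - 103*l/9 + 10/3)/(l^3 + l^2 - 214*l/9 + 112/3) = (9*l^2 - 18*l + 5)/(9*l^2 - 45*l + 56)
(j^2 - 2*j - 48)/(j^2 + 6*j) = (j - 8)/j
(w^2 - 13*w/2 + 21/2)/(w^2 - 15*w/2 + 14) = (w - 3)/(w - 4)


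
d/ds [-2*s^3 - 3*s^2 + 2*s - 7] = -6*s^2 - 6*s + 2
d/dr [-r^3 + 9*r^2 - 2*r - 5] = -3*r^2 + 18*r - 2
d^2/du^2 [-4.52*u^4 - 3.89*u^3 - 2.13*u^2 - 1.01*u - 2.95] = -54.24*u^2 - 23.34*u - 4.26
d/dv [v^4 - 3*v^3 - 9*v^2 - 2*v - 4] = 4*v^3 - 9*v^2 - 18*v - 2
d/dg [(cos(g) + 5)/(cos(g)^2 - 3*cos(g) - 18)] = (cos(g)^2 + 10*cos(g) + 3)*sin(g)/(sin(g)^2 + 3*cos(g) + 17)^2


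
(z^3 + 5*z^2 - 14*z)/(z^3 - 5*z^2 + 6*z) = (z + 7)/(z - 3)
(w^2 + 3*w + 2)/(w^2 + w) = (w + 2)/w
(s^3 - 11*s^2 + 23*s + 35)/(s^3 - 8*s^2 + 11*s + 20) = (s - 7)/(s - 4)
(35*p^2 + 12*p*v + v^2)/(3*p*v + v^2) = (35*p^2 + 12*p*v + v^2)/(v*(3*p + v))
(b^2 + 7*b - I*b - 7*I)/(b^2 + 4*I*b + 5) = (b + 7)/(b + 5*I)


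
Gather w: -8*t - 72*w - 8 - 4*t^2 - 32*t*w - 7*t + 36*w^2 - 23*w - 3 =-4*t^2 - 15*t + 36*w^2 + w*(-32*t - 95) - 11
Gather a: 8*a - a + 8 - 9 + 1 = 7*a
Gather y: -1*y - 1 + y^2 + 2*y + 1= y^2 + y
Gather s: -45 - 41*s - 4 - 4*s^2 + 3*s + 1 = -4*s^2 - 38*s - 48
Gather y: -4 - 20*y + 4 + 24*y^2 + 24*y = 24*y^2 + 4*y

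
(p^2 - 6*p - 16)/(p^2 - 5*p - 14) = (p - 8)/(p - 7)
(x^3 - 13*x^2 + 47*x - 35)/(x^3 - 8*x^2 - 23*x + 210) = (x^2 - 6*x + 5)/(x^2 - x - 30)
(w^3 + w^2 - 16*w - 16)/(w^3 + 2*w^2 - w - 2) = (w^2 - 16)/(w^2 + w - 2)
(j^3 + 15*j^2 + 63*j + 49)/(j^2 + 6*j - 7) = (j^2 + 8*j + 7)/(j - 1)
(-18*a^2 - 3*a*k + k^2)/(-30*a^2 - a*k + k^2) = (3*a + k)/(5*a + k)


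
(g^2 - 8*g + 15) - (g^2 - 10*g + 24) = 2*g - 9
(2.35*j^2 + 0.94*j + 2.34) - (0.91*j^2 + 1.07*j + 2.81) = 1.44*j^2 - 0.13*j - 0.47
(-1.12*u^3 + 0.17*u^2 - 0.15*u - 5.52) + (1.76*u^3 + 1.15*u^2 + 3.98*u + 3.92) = 0.64*u^3 + 1.32*u^2 + 3.83*u - 1.6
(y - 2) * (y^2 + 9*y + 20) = y^3 + 7*y^2 + 2*y - 40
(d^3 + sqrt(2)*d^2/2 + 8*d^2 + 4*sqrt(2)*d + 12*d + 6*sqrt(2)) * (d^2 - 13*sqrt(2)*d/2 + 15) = d^5 - 6*sqrt(2)*d^4 + 8*d^4 - 48*sqrt(2)*d^3 + 41*d^3/2 - 129*sqrt(2)*d^2/2 + 68*d^2 + 60*sqrt(2)*d + 102*d + 90*sqrt(2)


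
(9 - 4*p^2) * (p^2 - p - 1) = -4*p^4 + 4*p^3 + 13*p^2 - 9*p - 9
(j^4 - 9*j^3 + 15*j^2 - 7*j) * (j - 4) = j^5 - 13*j^4 + 51*j^3 - 67*j^2 + 28*j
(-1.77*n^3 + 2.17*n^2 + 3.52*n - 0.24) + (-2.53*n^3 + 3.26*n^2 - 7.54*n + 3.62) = -4.3*n^3 + 5.43*n^2 - 4.02*n + 3.38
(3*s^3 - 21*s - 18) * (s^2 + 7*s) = 3*s^5 + 21*s^4 - 21*s^3 - 165*s^2 - 126*s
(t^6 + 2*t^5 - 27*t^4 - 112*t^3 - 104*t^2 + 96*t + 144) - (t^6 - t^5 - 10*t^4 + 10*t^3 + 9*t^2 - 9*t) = 3*t^5 - 17*t^4 - 122*t^3 - 113*t^2 + 105*t + 144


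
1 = 1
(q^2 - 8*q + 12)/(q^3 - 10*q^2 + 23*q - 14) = (q - 6)/(q^2 - 8*q + 7)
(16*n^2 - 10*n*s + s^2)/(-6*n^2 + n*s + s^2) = (-8*n + s)/(3*n + s)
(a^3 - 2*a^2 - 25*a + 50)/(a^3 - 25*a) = (a - 2)/a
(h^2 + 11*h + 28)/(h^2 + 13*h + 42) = (h + 4)/(h + 6)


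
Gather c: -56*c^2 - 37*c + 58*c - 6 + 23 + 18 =-56*c^2 + 21*c + 35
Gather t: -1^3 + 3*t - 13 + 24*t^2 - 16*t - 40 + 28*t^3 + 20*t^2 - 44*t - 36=28*t^3 + 44*t^2 - 57*t - 90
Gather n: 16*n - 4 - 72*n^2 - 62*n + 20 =-72*n^2 - 46*n + 16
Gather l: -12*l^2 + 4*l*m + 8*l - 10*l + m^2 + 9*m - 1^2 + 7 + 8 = -12*l^2 + l*(4*m - 2) + m^2 + 9*m + 14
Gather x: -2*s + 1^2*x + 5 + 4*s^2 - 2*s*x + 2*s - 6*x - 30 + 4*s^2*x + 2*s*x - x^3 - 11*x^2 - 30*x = 4*s^2 - x^3 - 11*x^2 + x*(4*s^2 - 35) - 25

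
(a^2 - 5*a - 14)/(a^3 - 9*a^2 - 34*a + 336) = (a + 2)/(a^2 - 2*a - 48)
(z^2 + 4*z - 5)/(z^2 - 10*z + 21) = (z^2 + 4*z - 5)/(z^2 - 10*z + 21)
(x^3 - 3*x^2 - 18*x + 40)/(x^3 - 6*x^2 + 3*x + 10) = (x + 4)/(x + 1)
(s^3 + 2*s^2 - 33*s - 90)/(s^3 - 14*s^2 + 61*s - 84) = (s^3 + 2*s^2 - 33*s - 90)/(s^3 - 14*s^2 + 61*s - 84)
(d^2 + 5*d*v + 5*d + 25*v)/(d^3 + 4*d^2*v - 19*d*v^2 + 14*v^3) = (d^2 + 5*d*v + 5*d + 25*v)/(d^3 + 4*d^2*v - 19*d*v^2 + 14*v^3)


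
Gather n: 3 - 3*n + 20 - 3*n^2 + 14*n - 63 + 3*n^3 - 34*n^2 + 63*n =3*n^3 - 37*n^2 + 74*n - 40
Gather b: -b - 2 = -b - 2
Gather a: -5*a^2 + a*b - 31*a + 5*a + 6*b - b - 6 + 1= -5*a^2 + a*(b - 26) + 5*b - 5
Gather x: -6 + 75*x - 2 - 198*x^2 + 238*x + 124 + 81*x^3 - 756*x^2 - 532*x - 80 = 81*x^3 - 954*x^2 - 219*x + 36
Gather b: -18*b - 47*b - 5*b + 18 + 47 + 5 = 70 - 70*b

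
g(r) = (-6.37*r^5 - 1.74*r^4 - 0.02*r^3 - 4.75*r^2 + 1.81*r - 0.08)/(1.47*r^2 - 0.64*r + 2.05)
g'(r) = (0.64 - 2.94*r)*(-6.37*r^5 - 1.74*r^4 - 0.02*r^3 - 4.75*r^2 + 1.81*r - 0.08)/(1.47*r^2 - 0.64*r + 2.05)^2 + (-31.85*r^4 - 6.96*r^3 - 0.06*r^2 - 9.5*r + 1.81)/(1.47*r^2 - 0.64*r + 2.05) = (-28.0917*r^6 + 11.1916*r^5 - 61.9811*r^4 - 14.2424*r^3 + 0.2563*r^2 - 19.2398*r + 3.6593)/(2.1609*r^4 - 1.8816*r^3 + 6.4366*r^2 - 2.624*r + 4.2025)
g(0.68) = -1.02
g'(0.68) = -5.35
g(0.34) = -0.03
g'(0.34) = -1.06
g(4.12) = -333.99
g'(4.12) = -240.92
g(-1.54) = 4.80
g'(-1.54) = -17.26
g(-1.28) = 1.34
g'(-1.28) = -9.69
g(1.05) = -4.56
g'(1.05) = -14.62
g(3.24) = -162.96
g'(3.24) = -151.10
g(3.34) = -178.53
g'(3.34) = -160.30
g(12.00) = -7871.09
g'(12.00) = -1940.96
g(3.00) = -129.25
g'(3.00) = -130.07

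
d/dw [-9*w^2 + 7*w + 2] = 7 - 18*w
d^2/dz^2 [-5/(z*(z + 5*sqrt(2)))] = 10*(-z^2 - z*(z + 5*sqrt(2)) - (z + 5*sqrt(2))^2)/(z^3*(z + 5*sqrt(2))^3)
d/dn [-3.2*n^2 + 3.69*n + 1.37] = 3.69 - 6.4*n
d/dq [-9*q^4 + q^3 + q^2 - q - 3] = -36*q^3 + 3*q^2 + 2*q - 1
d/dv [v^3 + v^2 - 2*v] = 3*v^2 + 2*v - 2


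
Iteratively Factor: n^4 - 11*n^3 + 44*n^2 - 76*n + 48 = (n - 4)*(n^3 - 7*n^2 + 16*n - 12) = (n - 4)*(n - 2)*(n^2 - 5*n + 6) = (n - 4)*(n - 3)*(n - 2)*(n - 2)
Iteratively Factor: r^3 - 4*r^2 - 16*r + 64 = (r - 4)*(r^2 - 16) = (r - 4)^2*(r + 4)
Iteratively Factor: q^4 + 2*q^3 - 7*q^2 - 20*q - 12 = (q + 1)*(q^3 + q^2 - 8*q - 12) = (q + 1)*(q + 2)*(q^2 - q - 6) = (q + 1)*(q + 2)^2*(q - 3)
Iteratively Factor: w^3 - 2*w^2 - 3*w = (w)*(w^2 - 2*w - 3) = w*(w - 3)*(w + 1)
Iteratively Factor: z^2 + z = (z)*(z + 1)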